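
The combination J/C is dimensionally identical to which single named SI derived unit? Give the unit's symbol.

C = A·s = s·A (charge = current × time).
So C⁻¹ = s⁻¹·A⁻¹.
J = N·m (work = force × distance),
    = kg·m²·s⁻².
Combining: C⁻¹·J = (s⁻¹·A⁻¹) · (kg·m²·s⁻²) = kg·m²·s⁻³·A⁻¹.
kg·m²·s⁻³·A⁻¹ is the base-SI form of the volt.

V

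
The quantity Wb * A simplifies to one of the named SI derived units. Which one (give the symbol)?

J

Wb = V·s (flux: a volt is a weber per second),
    = kg·m²·s⁻²·A⁻¹.
Combining: Wb·A = (kg·m²·s⁻²·A⁻¹) · A = kg·m²·s⁻².
kg·m²·s⁻² is the base-SI form of the joule.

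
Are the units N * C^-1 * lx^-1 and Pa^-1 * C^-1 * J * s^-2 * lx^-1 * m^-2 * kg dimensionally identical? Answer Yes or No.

Left side:
  N = kg·m/s² = kg·m·s⁻² (force = mass × acceleration).
  C = A·s = s·A (charge = current × time).
  So C⁻¹ = s⁻¹·A⁻¹.
  lx = lm/m² (illuminance = luminous flux per area),
      = m⁻²·cd.
  So lx⁻¹ = m²·cd⁻¹.
  Combining: N·C⁻¹·lx⁻¹ = (kg·m·s⁻²) · (s⁻¹·A⁻¹) · (m²·cd⁻¹) = kg·m³·s⁻³·A⁻¹·cd⁻¹.
Right side:
  Pa = N/m² (pressure = force per area),
      = kg·m⁻¹·s⁻².
  So Pa⁻¹ = kg⁻¹·m·s².
  C = A·s = s·A (charge = current × time).
  So C⁻¹ = s⁻¹·A⁻¹.
  J = N·m (work = force × distance),
      = kg·m²·s⁻².
  lx = lm/m² (illuminance = luminous flux per area),
      = m⁻²·cd.
  So lx⁻¹ = m²·cd⁻¹.
  Combining: Pa⁻¹·C⁻¹·J·s⁻²·lx⁻¹·m⁻²·kg = (kg⁻¹·m·s²) · (s⁻¹·A⁻¹) · (kg·m²·s⁻²) · s⁻² · (m²·cd⁻¹) · m⁻² · kg = kg·m³·s⁻³·A⁻¹·cd⁻¹.
Both reduce to kg·m³·s⁻³·A⁻¹·cd⁻¹.

Yes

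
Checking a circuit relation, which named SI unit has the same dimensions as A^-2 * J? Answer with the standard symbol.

J = N·m (work = force × distance),
    = kg·m²·s⁻².
Combining: A⁻²·J = A⁻² · (kg·m²·s⁻²) = kg·m²·s⁻²·A⁻².
kg·m²·s⁻²·A⁻² is the base-SI form of the henry.

H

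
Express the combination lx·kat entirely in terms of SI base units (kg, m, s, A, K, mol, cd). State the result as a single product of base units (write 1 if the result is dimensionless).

m⁻²·s⁻¹·mol·cd

lx = m⁻²·cd.
kat = s⁻¹·mol.
Combining: lx·kat = (m⁻²·cd) · (s⁻¹·mol) = m⁻²·s⁻¹·mol·cd.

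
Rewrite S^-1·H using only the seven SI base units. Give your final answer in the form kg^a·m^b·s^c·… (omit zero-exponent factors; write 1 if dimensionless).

S = 1/Ω (conductance is reciprocal resistance),
    = kg⁻¹·m⁻²·s³·A².
So S⁻¹ = kg·m²·s⁻³·A⁻².
H = Wb/A (inductance = flux per current),
    = kg·m²·s⁻²·A⁻².
Combining: S⁻¹·H = (kg·m²·s⁻³·A⁻²) · (kg·m²·s⁻²·A⁻²) = kg²·m⁴·s⁻⁵·A⁻⁴.

kg²·m⁴·s⁻⁵·A⁻⁴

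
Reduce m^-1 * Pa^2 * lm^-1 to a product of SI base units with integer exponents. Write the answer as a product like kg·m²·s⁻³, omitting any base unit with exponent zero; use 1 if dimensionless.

Pa = N/m² (pressure = force per area),
    = kg·m⁻¹·s⁻².
So Pa² = kg²·m⁻²·s⁻⁴.
lm = cd·sr = cd (luminous flux; sr is dimensionless).
So lm⁻¹ = cd⁻¹.
Combining: m⁻¹·Pa²·lm⁻¹ = m⁻¹ · (kg²·m⁻²·s⁻⁴) · cd⁻¹ = kg²·m⁻³·s⁻⁴·cd⁻¹.

kg²·m⁻³·s⁻⁴·cd⁻¹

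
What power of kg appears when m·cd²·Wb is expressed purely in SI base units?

Wb = V·s (flux: a volt is a weber per second),
    = kg·m²·s⁻²·A⁻¹.
Combining: m·cd²·Wb = m · cd² · (kg·m²·s⁻²·A⁻¹) = kg·m³·s⁻²·A⁻¹·cd².
The exponent of kg is 1.

1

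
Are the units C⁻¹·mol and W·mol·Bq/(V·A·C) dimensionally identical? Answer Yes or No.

Left side:
  C = s·A.
  So C⁻¹ = s⁻¹·A⁻¹.
  Combining: C⁻¹·mol = (s⁻¹·A⁻¹) · mol = s⁻¹·A⁻¹·mol.
Right side:
  W = J/s (power = energy per time),
      = kg·m²·s⁻³.
  Bq = 1/s = s⁻¹ (activity is decays per second).
  V = W/A (potential = power per current),
      = kg·m²·s⁻³·A⁻¹.
  So V⁻¹ = kg⁻¹·m⁻²·s³·A.
  C = A·s = s·A (charge = current × time).
  So C⁻¹ = s⁻¹·A⁻¹.
  Combining: W·mol·Bq·V⁻¹·A⁻¹·C⁻¹ = (kg·m²·s⁻³) · mol · s⁻¹ · (kg⁻¹·m⁻²·s³·A) · A⁻¹ · (s⁻¹·A⁻¹) = s⁻²·A⁻¹·mol.
Left is s⁻¹·A⁻¹·mol; right is s⁻²·A⁻¹·mol — different.

No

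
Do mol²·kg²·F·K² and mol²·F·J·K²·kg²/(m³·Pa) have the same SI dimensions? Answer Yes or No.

Left side:
  F = C/V (capacitance = charge per voltage),
      = A·s/(kg·m²·s⁻³·A⁻¹) (substituting C and V),
      = kg⁻¹·m⁻²·s⁴·A².
  Combining: mol²·kg²·F·K² = mol² · kg² · (kg⁻¹·m⁻²·s⁴·A²) · K² = kg·m⁻²·s⁴·A²·K²·mol².
Right side:
  F = kg⁻¹·m⁻²·s⁴·A².
  J = kg·m²·s⁻².
  Pa = kg·m⁻¹·s⁻².
  So Pa⁻¹ = kg⁻¹·m·s².
  Combining: mol²·m⁻³·F·J·K²·Pa⁻¹·kg² = mol² · m⁻³ · (kg⁻¹·m⁻²·s⁴·A²) · (kg·m²·s⁻²) · K² · (kg⁻¹·m·s²) · kg² = kg·m⁻²·s⁴·A²·K²·mol².
Both reduce to kg·m⁻²·s⁴·A²·K²·mol².

Yes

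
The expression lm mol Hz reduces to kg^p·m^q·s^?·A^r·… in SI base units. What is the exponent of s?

-1

lm = cd.
Hz = s⁻¹.
Combining: lm·mol·Hz = cd · mol · s⁻¹ = s⁻¹·mol·cd.
The exponent of s is -1.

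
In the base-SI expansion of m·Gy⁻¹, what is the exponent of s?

Gy = J/kg (absorbed dose = energy per mass),
    = m²·s⁻².
So Gy⁻¹ = m⁻²·s².
Combining: m·Gy⁻¹ = m · (m⁻²·s²) = m⁻¹·s².
The exponent of s is 2.

2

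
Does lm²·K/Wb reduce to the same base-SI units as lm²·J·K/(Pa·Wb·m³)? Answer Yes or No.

Yes

Left side:
  lm = cd·sr = cd (luminous flux; sr is dimensionless).
  So lm² = cd².
  Wb = V·s (flux: a volt is a weber per second),
      = kg·m²·s⁻²·A⁻¹.
  So Wb⁻¹ = kg⁻¹·m⁻²·s²·A.
  Combining: lm²·Wb⁻¹·K = cd² · (kg⁻¹·m⁻²·s²·A) · K = kg⁻¹·m⁻²·s²·A·K·cd².
Right side:
  lm = cd.
  So lm² = cd².
  Pa = kg·m⁻¹·s⁻².
  So Pa⁻¹ = kg⁻¹·m·s².
  Wb = kg·m²·s⁻²·A⁻¹.
  So Wb⁻¹ = kg⁻¹·m⁻²·s²·A.
  J = kg·m²·s⁻².
  Combining: lm²·Pa⁻¹·Wb⁻¹·m⁻³·J·K = cd² · (kg⁻¹·m·s²) · (kg⁻¹·m⁻²·s²·A) · m⁻³ · (kg·m²·s⁻²) · K = kg⁻¹·m⁻²·s²·A·K·cd².
Both reduce to kg⁻¹·m⁻²·s²·A·K·cd².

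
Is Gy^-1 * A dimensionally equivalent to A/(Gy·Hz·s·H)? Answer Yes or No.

No

Left side:
  Gy = m²·s⁻².
  So Gy⁻¹ = m⁻²·s².
  Combining: Gy⁻¹·A = (m⁻²·s²) · A = m⁻²·s²·A.
Right side:
  Gy = J/kg (absorbed dose = energy per mass),
      = m²·s⁻².
  So Gy⁻¹ = m⁻²·s².
  Hz = 1/s = s⁻¹ (frequency is cycles per second).
  So Hz⁻¹ = s.
  H = Wb/A (inductance = flux per current),
      = kg·m²·s⁻²·A⁻².
  So H⁻¹ = kg⁻¹·m⁻²·s²·A².
  Combining: Gy⁻¹·Hz⁻¹·A·s⁻¹·H⁻¹ = (m⁻²·s²) · s · A · s⁻¹ · (kg⁻¹·m⁻²·s²·A²) = kg⁻¹·m⁻⁴·s⁴·A³.
Left is m⁻²·s²·A; right is kg⁻¹·m⁻⁴·s⁴·A³ — different.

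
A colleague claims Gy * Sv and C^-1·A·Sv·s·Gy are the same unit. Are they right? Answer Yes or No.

Left side:
  Gy = m²·s⁻².
  Sv = m²·s⁻².
  Combining: Gy·Sv = (m²·s⁻²) · (m²·s⁻²) = m⁴·s⁻⁴.
Right side:
  C = A·s = s·A (charge = current × time).
  So C⁻¹ = s⁻¹·A⁻¹.
  Sv = J/kg (equivalent dose = energy per mass),
      = m²·s⁻².
  Gy = J/kg (absorbed dose = energy per mass),
      = m²·s⁻².
  Combining: C⁻¹·A·Sv·s·Gy = (s⁻¹·A⁻¹) · A · (m²·s⁻²) · s · (m²·s⁻²) = m⁴·s⁻⁴.
Both reduce to m⁴·s⁻⁴.

Yes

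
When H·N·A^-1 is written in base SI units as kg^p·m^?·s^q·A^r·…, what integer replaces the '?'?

3

H = Wb/A (inductance = flux per current),
    = kg·m²·s⁻²·A⁻².
N = kg·m/s² = kg·m·s⁻² (force = mass × acceleration).
Combining: H·N·A⁻¹ = (kg·m²·s⁻²·A⁻²) · (kg·m·s⁻²) · A⁻¹ = kg²·m³·s⁻⁴·A⁻³.
The exponent of m is 3.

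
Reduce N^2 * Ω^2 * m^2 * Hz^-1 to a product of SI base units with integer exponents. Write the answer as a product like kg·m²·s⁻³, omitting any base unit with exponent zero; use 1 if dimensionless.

kg⁴·m⁸·s⁻⁹·A⁻⁴

N = kg·m·s⁻².
So N² = kg²·m²·s⁻⁴.
Ω = kg·m²·s⁻³·A⁻².
So Ω² = kg²·m⁴·s⁻⁶·A⁻⁴.
Hz = s⁻¹.
So Hz⁻¹ = s.
Combining: N²·Ω²·m²·Hz⁻¹ = (kg²·m²·s⁻⁴) · (kg²·m⁴·s⁻⁶·A⁻⁴) · m² · s = kg⁴·m⁸·s⁻⁹·A⁻⁴.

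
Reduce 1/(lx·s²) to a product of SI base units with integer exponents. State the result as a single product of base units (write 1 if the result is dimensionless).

lx = lm/m² (illuminance = luminous flux per area),
    = m⁻²·cd.
So lx⁻¹ = m²·cd⁻¹.
Combining: lx⁻¹·s⁻² = (m²·cd⁻¹) · s⁻² = m²·s⁻²·cd⁻¹.

m²·s⁻²·cd⁻¹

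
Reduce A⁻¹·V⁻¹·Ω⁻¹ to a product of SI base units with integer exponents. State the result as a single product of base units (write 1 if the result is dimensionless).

V = kg·m²·s⁻³·A⁻¹.
So V⁻¹ = kg⁻¹·m⁻²·s³·A.
Ω = kg·m²·s⁻³·A⁻².
So Ω⁻¹ = kg⁻¹·m⁻²·s³·A².
Combining: A⁻¹·V⁻¹·Ω⁻¹ = A⁻¹ · (kg⁻¹·m⁻²·s³·A) · (kg⁻¹·m⁻²·s³·A²) = kg⁻²·m⁻⁴·s⁶·A².

kg⁻²·m⁻⁴·s⁶·A²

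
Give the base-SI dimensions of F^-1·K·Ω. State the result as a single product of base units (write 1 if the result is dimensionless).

kg²·m⁴·s⁻⁷·A⁻⁴·K

F = C/V (capacitance = charge per voltage),
    = A·s/(kg·m²·s⁻³·A⁻¹) (substituting C and V),
    = kg⁻¹·m⁻²·s⁴·A².
So F⁻¹ = kg·m²·s⁻⁴·A⁻².
Ω = V/A (resistance = voltage per current),
    = kg·m²·s⁻³·A⁻².
Combining: F⁻¹·K·Ω = (kg·m²·s⁻⁴·A⁻²) · K · (kg·m²·s⁻³·A⁻²) = kg²·m⁴·s⁻⁷·A⁻⁴·K.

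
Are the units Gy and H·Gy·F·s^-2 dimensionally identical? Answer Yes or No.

Yes

Left side:
  Gy = J/kg (absorbed dose = energy per mass),
      = m²·s⁻².
Right side:
  H = kg·m²·s⁻²·A⁻².
  Gy = m²·s⁻².
  F = kg⁻¹·m⁻²·s⁴·A².
  Combining: H·Gy·F·s⁻² = (kg·m²·s⁻²·A⁻²) · (m²·s⁻²) · (kg⁻¹·m⁻²·s⁴·A²) · s⁻² = m²·s⁻².
Both reduce to m²·s⁻².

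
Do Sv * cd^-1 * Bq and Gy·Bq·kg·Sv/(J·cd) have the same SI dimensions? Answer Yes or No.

Left side:
  Sv = J/kg (equivalent dose = energy per mass),
      = m²·s⁻².
  Bq = 1/s = s⁻¹ (activity is decays per second).
  Combining: Sv·cd⁻¹·Bq = (m²·s⁻²) · cd⁻¹ · s⁻¹ = m²·s⁻³·cd⁻¹.
Right side:
  Gy = m²·s⁻².
  Bq = s⁻¹.
  J = kg·m²·s⁻².
  So J⁻¹ = kg⁻¹·m⁻²·s².
  Sv = m²·s⁻².
  Combining: Gy·Bq·J⁻¹·kg·Sv·cd⁻¹ = (m²·s⁻²) · s⁻¹ · (kg⁻¹·m⁻²·s²) · kg · (m²·s⁻²) · cd⁻¹ = m²·s⁻³·cd⁻¹.
Both reduce to m²·s⁻³·cd⁻¹.

Yes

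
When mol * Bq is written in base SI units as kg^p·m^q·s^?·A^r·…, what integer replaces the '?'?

Bq = 1/s = s⁻¹ (activity is decays per second).
Combining: mol·Bq = mol · s⁻¹ = s⁻¹·mol.
The exponent of s is -1.

-1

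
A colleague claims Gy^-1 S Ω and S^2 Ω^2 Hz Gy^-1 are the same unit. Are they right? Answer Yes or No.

No

Left side:
  Gy = m²·s⁻².
  So Gy⁻¹ = m⁻²·s².
  S = kg⁻¹·m⁻²·s³·A².
  Ω = kg·m²·s⁻³·A⁻².
  Combining: Gy⁻¹·S·Ω = (m⁻²·s²) · (kg⁻¹·m⁻²·s³·A²) · (kg·m²·s⁻³·A⁻²) = m⁻²·s².
Right side:
  S = 1/Ω (conductance is reciprocal resistance),
      = kg⁻¹·m⁻²·s³·A².
  So S² = kg⁻²·m⁻⁴·s⁶·A⁴.
  Ω = V/A (resistance = voltage per current),
      = kg·m²·s⁻³·A⁻².
  So Ω² = kg²·m⁴·s⁻⁶·A⁻⁴.
  Hz = 1/s = s⁻¹ (frequency is cycles per second).
  Gy = J/kg (absorbed dose = energy per mass),
      = m²·s⁻².
  So Gy⁻¹ = m⁻²·s².
  Combining: S²·Ω²·Hz·Gy⁻¹ = (kg⁻²·m⁻⁴·s⁶·A⁴) · (kg²·m⁴·s⁻⁶·A⁻⁴) · s⁻¹ · (m⁻²·s²) = m⁻²·s.
Left is m⁻²·s²; right is m⁻²·s — different.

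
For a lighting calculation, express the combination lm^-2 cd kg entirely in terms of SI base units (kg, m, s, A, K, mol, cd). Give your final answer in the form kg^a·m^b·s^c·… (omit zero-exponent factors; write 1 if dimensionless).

lm = cd·sr = cd (luminous flux; sr is dimensionless).
So lm⁻² = cd⁻².
Combining: lm⁻²·cd·kg = cd⁻² · cd · kg = kg·cd⁻¹.

kg·cd⁻¹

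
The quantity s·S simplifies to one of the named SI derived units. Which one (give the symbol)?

S = 1/Ω (conductance is reciprocal resistance),
    = kg⁻¹·m⁻²·s³·A².
Combining: s·S = s · (kg⁻¹·m⁻²·s³·A²) = kg⁻¹·m⁻²·s⁴·A².
kg⁻¹·m⁻²·s⁴·A² is the base-SI form of the farad.

F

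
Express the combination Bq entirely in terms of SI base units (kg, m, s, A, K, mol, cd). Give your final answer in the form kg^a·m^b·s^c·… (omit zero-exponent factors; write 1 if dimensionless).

Bq = 1/s = s⁻¹ (activity is decays per second).

s⁻¹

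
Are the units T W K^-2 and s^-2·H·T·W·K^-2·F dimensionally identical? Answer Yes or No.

Left side:
  T = Wb/m² (flux density = flux per area),
      = kg·s⁻²·A⁻¹.
  W = J/s (power = energy per time),
      = kg·m²·s⁻³.
  Combining: T·W·K⁻² = (kg·s⁻²·A⁻¹) · (kg·m²·s⁻³) · K⁻² = kg²·m²·s⁻⁵·A⁻¹·K⁻².
Right side:
  H = Wb/A (inductance = flux per current),
      = kg·m²·s⁻²·A⁻².
  T = Wb/m² (flux density = flux per area),
      = kg·s⁻²·A⁻¹.
  W = J/s (power = energy per time),
      = kg·m²·s⁻³.
  F = C/V (capacitance = charge per voltage),
      = A·s/(kg·m²·s⁻³·A⁻¹) (substituting C and V),
      = kg⁻¹·m⁻²·s⁴·A².
  Combining: s⁻²·H·T·W·K⁻²·F = s⁻² · (kg·m²·s⁻²·A⁻²) · (kg·s⁻²·A⁻¹) · (kg·m²·s⁻³) · K⁻² · (kg⁻¹·m⁻²·s⁴·A²) = kg²·m²·s⁻⁵·A⁻¹·K⁻².
Both reduce to kg²·m²·s⁻⁵·A⁻¹·K⁻².

Yes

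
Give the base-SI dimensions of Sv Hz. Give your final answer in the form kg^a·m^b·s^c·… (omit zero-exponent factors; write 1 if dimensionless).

m²·s⁻³

Sv = J/kg (equivalent dose = energy per mass),
    = m²·s⁻².
Hz = 1/s = s⁻¹ (frequency is cycles per second).
Combining: Sv·Hz = (m²·s⁻²) · s⁻¹ = m²·s⁻³.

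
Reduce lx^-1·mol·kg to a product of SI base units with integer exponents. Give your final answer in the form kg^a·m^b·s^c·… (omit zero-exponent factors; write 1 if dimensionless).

kg·m²·mol·cd⁻¹

lx = m⁻²·cd.
So lx⁻¹ = m²·cd⁻¹.
Combining: lx⁻¹·mol·kg = (m²·cd⁻¹) · mol · kg = kg·m²·mol·cd⁻¹.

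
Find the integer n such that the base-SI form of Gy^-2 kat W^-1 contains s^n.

6

Gy = m²·s⁻².
So Gy⁻² = m⁻⁴·s⁴.
kat = s⁻¹·mol.
W = kg·m²·s⁻³.
So W⁻¹ = kg⁻¹·m⁻²·s³.
Combining: Gy⁻²·kat·W⁻¹ = (m⁻⁴·s⁴) · (s⁻¹·mol) · (kg⁻¹·m⁻²·s³) = kg⁻¹·m⁻⁶·s⁶·mol.
The exponent of s is 6.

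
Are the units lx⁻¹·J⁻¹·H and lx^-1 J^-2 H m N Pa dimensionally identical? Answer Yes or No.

No

Left side:
  lx = m⁻²·cd.
  So lx⁻¹ = m²·cd⁻¹.
  J = kg·m²·s⁻².
  So J⁻¹ = kg⁻¹·m⁻²·s².
  H = kg·m²·s⁻²·A⁻².
  Combining: lx⁻¹·J⁻¹·H = (m²·cd⁻¹) · (kg⁻¹·m⁻²·s²) · (kg·m²·s⁻²·A⁻²) = m²·A⁻²·cd⁻¹.
Right side:
  lx = lm/m² (illuminance = luminous flux per area),
      = m⁻²·cd.
  So lx⁻¹ = m²·cd⁻¹.
  J = N·m (work = force × distance),
      = kg·m²·s⁻².
  So J⁻² = kg⁻²·m⁻⁴·s⁴.
  H = Wb/A (inductance = flux per current),
      = kg·m²·s⁻²·A⁻².
  N = kg·m/s² = kg·m·s⁻² (force = mass × acceleration).
  Pa = N/m² (pressure = force per area),
      = kg·m⁻¹·s⁻².
  Combining: lx⁻¹·J⁻²·H·m·N·Pa = (m²·cd⁻¹) · (kg⁻²·m⁻⁴·s⁴) · (kg·m²·s⁻²·A⁻²) · m · (kg·m·s⁻²) · (kg·m⁻¹·s⁻²) = kg·m·s⁻²·A⁻²·cd⁻¹.
Left is m²·A⁻²·cd⁻¹; right is kg·m·s⁻²·A⁻²·cd⁻¹ — different.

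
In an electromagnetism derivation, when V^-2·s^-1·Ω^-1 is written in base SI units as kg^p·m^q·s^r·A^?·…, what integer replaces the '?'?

4

V = W/A (potential = power per current),
    = kg·m²·s⁻³·A⁻¹.
So V⁻² = kg⁻²·m⁻⁴·s⁶·A².
Ω = V/A (resistance = voltage per current),
    = kg·m²·s⁻³·A⁻².
So Ω⁻¹ = kg⁻¹·m⁻²·s³·A².
Combining: V⁻²·s⁻¹·Ω⁻¹ = (kg⁻²·m⁻⁴·s⁶·A²) · s⁻¹ · (kg⁻¹·m⁻²·s³·A²) = kg⁻³·m⁻⁶·s⁸·A⁴.
The exponent of A is 4.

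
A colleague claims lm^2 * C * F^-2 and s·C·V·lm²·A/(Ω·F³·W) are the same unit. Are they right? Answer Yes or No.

Left side:
  lm = cd·sr = cd (luminous flux; sr is dimensionless).
  So lm² = cd².
  C = A·s = s·A (charge = current × time).
  F = C/V (capacitance = charge per voltage),
      = A·s/(kg·m²·s⁻³·A⁻¹) (substituting C and V),
      = kg⁻¹·m⁻²·s⁴·A².
  So F⁻² = kg²·m⁴·s⁻⁸·A⁻⁴.
  Combining: lm²·C·F⁻² = cd² · (s·A) · (kg²·m⁴·s⁻⁸·A⁻⁴) = kg²·m⁴·s⁻⁷·A⁻³·cd².
Right side:
  C = A·s = s·A (charge = current × time).
  V = W/A (potential = power per current),
      = kg·m²·s⁻³·A⁻¹.
  Ω = V/A (resistance = voltage per current),
      = kg·m²·s⁻³·A⁻².
  So Ω⁻¹ = kg⁻¹·m⁻²·s³·A².
  lm = cd·sr = cd (luminous flux; sr is dimensionless).
  So lm² = cd².
  F = C/V (capacitance = charge per voltage),
      = A·s/(kg·m²·s⁻³·A⁻¹) (substituting C and V),
      = kg⁻¹·m⁻²·s⁴·A².
  So F⁻³ = kg³·m⁶·s⁻¹²·A⁻⁶.
  W = J/s (power = energy per time),
      = kg·m²·s⁻³.
  So W⁻¹ = kg⁻¹·m⁻²·s³.
  Combining: s·C·V·Ω⁻¹·lm²·A·F⁻³·W⁻¹ = s · (s·A) · (kg·m²·s⁻³·A⁻¹) · (kg⁻¹·m⁻²·s³·A²) · cd² · A · (kg³·m⁶·s⁻¹²·A⁻⁶) · (kg⁻¹·m⁻²·s³) = kg²·m⁴·s⁻⁷·A⁻³·cd².
Both reduce to kg²·m⁴·s⁻⁷·A⁻³·cd².

Yes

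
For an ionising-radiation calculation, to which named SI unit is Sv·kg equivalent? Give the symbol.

Sv = J/kg (equivalent dose = energy per mass),
    = m²·s⁻².
Combining: Sv·kg = (m²·s⁻²) · kg = kg·m²·s⁻².
kg·m²·s⁻² is the base-SI form of the joule.

J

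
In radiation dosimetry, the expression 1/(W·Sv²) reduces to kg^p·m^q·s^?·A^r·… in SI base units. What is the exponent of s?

W = J/s (power = energy per time),
    = kg·m²·s⁻³.
So W⁻¹ = kg⁻¹·m⁻²·s³.
Sv = J/kg (equivalent dose = energy per mass),
    = m²·s⁻².
So Sv⁻² = m⁻⁴·s⁴.
Combining: W⁻¹·Sv⁻² = (kg⁻¹·m⁻²·s³) · (m⁻⁴·s⁴) = kg⁻¹·m⁻⁶·s⁷.
The exponent of s is 7.

7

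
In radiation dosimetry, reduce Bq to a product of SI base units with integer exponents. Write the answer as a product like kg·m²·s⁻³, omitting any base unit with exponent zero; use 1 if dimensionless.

Bq = 1/s = s⁻¹ (activity is decays per second).

s⁻¹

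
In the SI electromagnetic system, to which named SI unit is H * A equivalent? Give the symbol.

H = kg·m²·s⁻²·A⁻².
Combining: H·A = (kg·m²·s⁻²·A⁻²) · A = kg·m²·s⁻²·A⁻¹.
kg·m²·s⁻²·A⁻¹ is the base-SI form of the weber.

Wb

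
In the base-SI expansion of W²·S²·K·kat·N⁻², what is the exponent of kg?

-2

W = J/s (power = energy per time),
    = kg·m²·s⁻³.
So W² = kg²·m⁴·s⁻⁶.
S = 1/Ω (conductance is reciprocal resistance),
    = kg⁻¹·m⁻²·s³·A².
So S² = kg⁻²·m⁻⁴·s⁶·A⁴.
kat = mol/s = s⁻¹·mol (catalytic activity).
N = kg·m/s² = kg·m·s⁻² (force = mass × acceleration).
So N⁻² = kg⁻²·m⁻²·s⁴.
Combining: W²·S²·K·kat·N⁻² = (kg²·m⁴·s⁻⁶) · (kg⁻²·m⁻⁴·s⁶·A⁴) · K · (s⁻¹·mol) · (kg⁻²·m⁻²·s⁴) = kg⁻²·m⁻²·s³·A⁴·K·mol.
The exponent of kg is -2.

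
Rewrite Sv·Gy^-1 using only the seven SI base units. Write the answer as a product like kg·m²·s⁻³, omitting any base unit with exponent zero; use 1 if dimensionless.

1

Sv = J/kg (equivalent dose = energy per mass),
    = m²·s⁻².
Gy = J/kg (absorbed dose = energy per mass),
    = m²·s⁻².
So Gy⁻¹ = m⁻²·s².
Combining: Sv·Gy⁻¹ = (m²·s⁻²) · (m⁻²·s²) = 1.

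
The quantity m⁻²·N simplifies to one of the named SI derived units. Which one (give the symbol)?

N = kg·m·s⁻².
Combining: m⁻²·N = m⁻² · (kg·m·s⁻²) = kg·m⁻¹·s⁻².
kg·m⁻¹·s⁻² is the base-SI form of the pascal.

Pa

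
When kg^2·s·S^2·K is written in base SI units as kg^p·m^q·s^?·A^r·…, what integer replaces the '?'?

S = 1/Ω (conductance is reciprocal resistance),
    = kg⁻¹·m⁻²·s³·A².
So S² = kg⁻²·m⁻⁴·s⁶·A⁴.
Combining: kg²·s·S²·K = kg² · s · (kg⁻²·m⁻⁴·s⁶·A⁴) · K = m⁻⁴·s⁷·A⁴·K.
The exponent of s is 7.

7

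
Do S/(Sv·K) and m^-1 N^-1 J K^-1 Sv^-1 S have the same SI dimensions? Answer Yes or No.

Yes

Left side:
  Sv = J/kg (equivalent dose = energy per mass),
      = m²·s⁻².
  So Sv⁻¹ = m⁻²·s².
  S = 1/Ω (conductance is reciprocal resistance),
      = kg⁻¹·m⁻²·s³·A².
  Combining: Sv⁻¹·S·K⁻¹ = (m⁻²·s²) · (kg⁻¹·m⁻²·s³·A²) · K⁻¹ = kg⁻¹·m⁻⁴·s⁵·A²·K⁻¹.
Right side:
  N = kg·m/s² = kg·m·s⁻² (force = mass × acceleration).
  So N⁻¹ = kg⁻¹·m⁻¹·s².
  J = N·m (work = force × distance),
      = kg·m²·s⁻².
  Sv = J/kg (equivalent dose = energy per mass),
      = m²·s⁻².
  So Sv⁻¹ = m⁻²·s².
  S = 1/Ω (conductance is reciprocal resistance),
      = kg⁻¹·m⁻²·s³·A².
  Combining: m⁻¹·N⁻¹·J·K⁻¹·Sv⁻¹·S = m⁻¹ · (kg⁻¹·m⁻¹·s²) · (kg·m²·s⁻²) · K⁻¹ · (m⁻²·s²) · (kg⁻¹·m⁻²·s³·A²) = kg⁻¹·m⁻⁴·s⁵·A²·K⁻¹.
Both reduce to kg⁻¹·m⁻⁴·s⁵·A²·K⁻¹.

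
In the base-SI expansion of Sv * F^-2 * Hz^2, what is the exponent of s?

Sv = m²·s⁻².
F = kg⁻¹·m⁻²·s⁴·A².
So F⁻² = kg²·m⁴·s⁻⁸·A⁻⁴.
Hz = s⁻¹.
So Hz² = s⁻².
Combining: Sv·F⁻²·Hz² = (m²·s⁻²) · (kg²·m⁴·s⁻⁸·A⁻⁴) · s⁻² = kg²·m⁶·s⁻¹²·A⁻⁴.
The exponent of s is -12.

-12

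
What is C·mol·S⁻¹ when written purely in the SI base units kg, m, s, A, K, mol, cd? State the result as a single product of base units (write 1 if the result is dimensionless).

C = s·A.
S = kg⁻¹·m⁻²·s³·A².
So S⁻¹ = kg·m²·s⁻³·A⁻².
Combining: C·mol·S⁻¹ = (s·A) · mol · (kg·m²·s⁻³·A⁻²) = kg·m²·s⁻²·A⁻¹·mol.

kg·m²·s⁻²·A⁻¹·mol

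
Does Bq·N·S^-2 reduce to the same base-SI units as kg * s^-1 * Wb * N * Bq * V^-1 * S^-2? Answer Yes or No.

Left side:
  Bq = 1/s = s⁻¹ (activity is decays per second).
  N = kg·m/s² = kg·m·s⁻² (force = mass × acceleration).
  S = 1/Ω (conductance is reciprocal resistance),
      = kg⁻¹·m⁻²·s³·A².
  So S⁻² = kg²·m⁴·s⁻⁶·A⁻⁴.
  Combining: Bq·N·S⁻² = s⁻¹ · (kg·m·s⁻²) · (kg²·m⁴·s⁻⁶·A⁻⁴) = kg³·m⁵·s⁻⁹·A⁻⁴.
Right side:
  Wb = kg·m²·s⁻²·A⁻¹.
  N = kg·m·s⁻².
  Bq = s⁻¹.
  V = kg·m²·s⁻³·A⁻¹.
  So V⁻¹ = kg⁻¹·m⁻²·s³·A.
  S = kg⁻¹·m⁻²·s³·A².
  So S⁻² = kg²·m⁴·s⁻⁶·A⁻⁴.
  Combining: kg·s⁻¹·Wb·N·Bq·V⁻¹·S⁻² = kg · s⁻¹ · (kg·m²·s⁻²·A⁻¹) · (kg·m·s⁻²) · s⁻¹ · (kg⁻¹·m⁻²·s³·A) · (kg²·m⁴·s⁻⁶·A⁻⁴) = kg⁴·m⁵·s⁻⁹·A⁻⁴.
Left is kg³·m⁵·s⁻⁹·A⁻⁴; right is kg⁴·m⁵·s⁻⁹·A⁻⁴ — different.

No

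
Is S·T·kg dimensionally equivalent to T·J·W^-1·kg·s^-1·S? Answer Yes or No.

Left side:
  S = kg⁻¹·m⁻²·s³·A².
  T = kg·s⁻²·A⁻¹.
  Combining: S·T·kg = (kg⁻¹·m⁻²·s³·A²) · (kg·s⁻²·A⁻¹) · kg = kg·m⁻²·s·A.
Right side:
  T = kg·s⁻²·A⁻¹.
  J = kg·m²·s⁻².
  W = kg·m²·s⁻³.
  So W⁻¹ = kg⁻¹·m⁻²·s³.
  S = kg⁻¹·m⁻²·s³·A².
  Combining: T·J·W⁻¹·kg·s⁻¹·S = (kg·s⁻²·A⁻¹) · (kg·m²·s⁻²) · (kg⁻¹·m⁻²·s³) · kg · s⁻¹ · (kg⁻¹·m⁻²·s³·A²) = kg·m⁻²·s·A.
Both reduce to kg·m⁻²·s·A.

Yes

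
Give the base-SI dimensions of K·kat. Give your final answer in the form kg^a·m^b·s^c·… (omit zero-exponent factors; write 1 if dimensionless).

kat = s⁻¹·mol.
Combining: K·kat = K · (s⁻¹·mol) = s⁻¹·K·mol.

s⁻¹·K·mol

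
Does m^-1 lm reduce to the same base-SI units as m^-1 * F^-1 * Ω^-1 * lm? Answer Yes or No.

No

Left side:
  lm = cd·sr = cd (luminous flux; sr is dimensionless).
  Combining: m⁻¹·lm = m⁻¹ · cd = m⁻¹·cd.
Right side:
  F = kg⁻¹·m⁻²·s⁴·A².
  So F⁻¹ = kg·m²·s⁻⁴·A⁻².
  Ω = kg·m²·s⁻³·A⁻².
  So Ω⁻¹ = kg⁻¹·m⁻²·s³·A².
  lm = cd.
  Combining: m⁻¹·F⁻¹·Ω⁻¹·lm = m⁻¹ · (kg·m²·s⁻⁴·A⁻²) · (kg⁻¹·m⁻²·s³·A²) · cd = m⁻¹·s⁻¹·cd.
Left is m⁻¹·cd; right is m⁻¹·s⁻¹·cd — different.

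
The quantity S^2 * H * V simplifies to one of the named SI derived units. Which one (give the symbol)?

S = 1/Ω (conductance is reciprocal resistance),
    = kg⁻¹·m⁻²·s³·A².
So S² = kg⁻²·m⁻⁴·s⁶·A⁴.
H = Wb/A (inductance = flux per current),
    = kg·m²·s⁻²·A⁻².
V = W/A (potential = power per current),
    = kg·m²·s⁻³·A⁻¹.
Combining: S²·H·V = (kg⁻²·m⁻⁴·s⁶·A⁴) · (kg·m²·s⁻²·A⁻²) · (kg·m²·s⁻³·A⁻¹) = s·A.
s·A is the base-SI form of the coulomb.

C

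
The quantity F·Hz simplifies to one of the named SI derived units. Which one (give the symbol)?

F = kg⁻¹·m⁻²·s⁴·A².
Hz = s⁻¹.
Combining: F·Hz = (kg⁻¹·m⁻²·s⁴·A²) · s⁻¹ = kg⁻¹·m⁻²·s³·A².
kg⁻¹·m⁻²·s³·A² is the base-SI form of the siemens.

S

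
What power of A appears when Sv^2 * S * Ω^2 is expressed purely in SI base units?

Sv = m²·s⁻².
So Sv² = m⁴·s⁻⁴.
S = kg⁻¹·m⁻²·s³·A².
Ω = kg·m²·s⁻³·A⁻².
So Ω² = kg²·m⁴·s⁻⁶·A⁻⁴.
Combining: Sv²·S·Ω² = (m⁴·s⁻⁴) · (kg⁻¹·m⁻²·s³·A²) · (kg²·m⁴·s⁻⁶·A⁻⁴) = kg·m⁶·s⁻⁷·A⁻².
The exponent of A is -2.

-2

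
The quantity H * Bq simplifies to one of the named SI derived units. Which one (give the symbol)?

Ω

H = kg·m²·s⁻²·A⁻².
Bq = s⁻¹.
Combining: H·Bq = (kg·m²·s⁻²·A⁻²) · s⁻¹ = kg·m²·s⁻³·A⁻².
kg·m²·s⁻³·A⁻² is the base-SI form of the ohm.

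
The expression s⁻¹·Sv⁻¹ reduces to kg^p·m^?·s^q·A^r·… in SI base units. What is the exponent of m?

Sv = m²·s⁻².
So Sv⁻¹ = m⁻²·s².
Combining: s⁻¹·Sv⁻¹ = s⁻¹ · (m⁻²·s²) = m⁻²·s.
The exponent of m is -2.

-2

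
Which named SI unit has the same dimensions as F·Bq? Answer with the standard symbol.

S

F = C/V (capacitance = charge per voltage),
    = A·s/(kg·m²·s⁻³·A⁻¹) (substituting C and V),
    = kg⁻¹·m⁻²·s⁴·A².
Bq = 1/s = s⁻¹ (activity is decays per second).
Combining: F·Bq = (kg⁻¹·m⁻²·s⁴·A²) · s⁻¹ = kg⁻¹·m⁻²·s³·A².
kg⁻¹·m⁻²·s³·A² is the base-SI form of the siemens.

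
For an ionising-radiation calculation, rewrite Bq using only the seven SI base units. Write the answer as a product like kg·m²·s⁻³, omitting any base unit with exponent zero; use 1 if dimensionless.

s⁻¹

Bq = 1/s = s⁻¹ (activity is decays per second).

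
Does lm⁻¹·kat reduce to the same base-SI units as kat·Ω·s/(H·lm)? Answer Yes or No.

Left side:
  lm = cd·sr = cd (luminous flux; sr is dimensionless).
  So lm⁻¹ = cd⁻¹.
  kat = mol/s = s⁻¹·mol (catalytic activity).
  Combining: lm⁻¹·kat = cd⁻¹ · (s⁻¹·mol) = s⁻¹·mol·cd⁻¹.
Right side:
  kat = mol/s = s⁻¹·mol (catalytic activity).
  Ω = V/A (resistance = voltage per current),
      = kg·m²·s⁻³·A⁻².
  H = Wb/A (inductance = flux per current),
      = kg·m²·s⁻²·A⁻².
  So H⁻¹ = kg⁻¹·m⁻²·s²·A².
  lm = cd·sr = cd (luminous flux; sr is dimensionless).
  So lm⁻¹ = cd⁻¹.
  Combining: kat·Ω·H⁻¹·lm⁻¹·s = (s⁻¹·mol) · (kg·m²·s⁻³·A⁻²) · (kg⁻¹·m⁻²·s²·A²) · cd⁻¹ · s = s⁻¹·mol·cd⁻¹.
Both reduce to s⁻¹·mol·cd⁻¹.

Yes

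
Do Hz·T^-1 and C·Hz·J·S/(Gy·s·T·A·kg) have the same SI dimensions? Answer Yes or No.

No

Left side:
  Hz = s⁻¹.
  T = kg·s⁻²·A⁻¹.
  So T⁻¹ = kg⁻¹·s²·A.
  Combining: Hz·T⁻¹ = s⁻¹ · (kg⁻¹·s²·A) = kg⁻¹·s·A.
Right side:
  Gy = m²·s⁻².
  So Gy⁻¹ = m⁻²·s².
  T = kg·s⁻²·A⁻¹.
  So T⁻¹ = kg⁻¹·s²·A.
  C = s·A.
  Hz = s⁻¹.
  J = kg·m²·s⁻².
  S = kg⁻¹·m⁻²·s³·A².
  Combining: Gy⁻¹·s⁻¹·T⁻¹·A⁻¹·C·Hz·J·kg⁻¹·S = (m⁻²·s²) · s⁻¹ · (kg⁻¹·s²·A) · A⁻¹ · (s·A) · s⁻¹ · (kg·m²·s⁻²) · kg⁻¹ · (kg⁻¹·m⁻²·s³·A²) = kg⁻²·m⁻²·s⁴·A³.
Left is kg⁻¹·s·A; right is kg⁻²·m⁻²·s⁴·A³ — different.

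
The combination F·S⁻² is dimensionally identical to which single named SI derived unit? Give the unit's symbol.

H

F = kg⁻¹·m⁻²·s⁴·A².
S = kg⁻¹·m⁻²·s³·A².
So S⁻² = kg²·m⁴·s⁻⁶·A⁻⁴.
Combining: F·S⁻² = (kg⁻¹·m⁻²·s⁴·A²) · (kg²·m⁴·s⁻⁶·A⁻⁴) = kg·m²·s⁻²·A⁻².
kg·m²·s⁻²·A⁻² is the base-SI form of the henry.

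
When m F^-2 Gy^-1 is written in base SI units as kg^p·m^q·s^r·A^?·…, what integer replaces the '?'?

-4

F = kg⁻¹·m⁻²·s⁴·A².
So F⁻² = kg²·m⁴·s⁻⁸·A⁻⁴.
Gy = m²·s⁻².
So Gy⁻¹ = m⁻²·s².
Combining: m·F⁻²·Gy⁻¹ = m · (kg²·m⁴·s⁻⁸·A⁻⁴) · (m⁻²·s²) = kg²·m³·s⁻⁶·A⁻⁴.
The exponent of A is -4.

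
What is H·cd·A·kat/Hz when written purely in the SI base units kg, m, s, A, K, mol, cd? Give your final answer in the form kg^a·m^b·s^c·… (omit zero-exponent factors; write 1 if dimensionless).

kg·m²·s⁻²·A⁻¹·mol·cd

H = kg·m²·s⁻²·A⁻².
Hz = s⁻¹.
So Hz⁻¹ = s.
kat = s⁻¹·mol.
Combining: H·cd·Hz⁻¹·A·kat = (kg·m²·s⁻²·A⁻²) · cd · s · A · (s⁻¹·mol) = kg·m²·s⁻²·A⁻¹·mol·cd.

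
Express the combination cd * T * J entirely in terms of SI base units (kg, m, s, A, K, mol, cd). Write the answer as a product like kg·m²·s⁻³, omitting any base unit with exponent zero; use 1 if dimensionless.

T = kg·s⁻²·A⁻¹.
J = kg·m²·s⁻².
Combining: cd·T·J = cd · (kg·s⁻²·A⁻¹) · (kg·m²·s⁻²) = kg²·m²·s⁻⁴·A⁻¹·cd.

kg²·m²·s⁻⁴·A⁻¹·cd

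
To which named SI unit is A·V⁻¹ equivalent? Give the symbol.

S

V = W/A (potential = power per current),
    = kg·m²·s⁻³·A⁻¹.
So V⁻¹ = kg⁻¹·m⁻²·s³·A.
Combining: A·V⁻¹ = A · (kg⁻¹·m⁻²·s³·A) = kg⁻¹·m⁻²·s³·A².
kg⁻¹·m⁻²·s³·A² is the base-SI form of the siemens.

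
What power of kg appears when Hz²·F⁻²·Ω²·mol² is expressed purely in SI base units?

4

Hz = s⁻¹.
So Hz² = s⁻².
F = kg⁻¹·m⁻²·s⁴·A².
So F⁻² = kg²·m⁴·s⁻⁸·A⁻⁴.
Ω = kg·m²·s⁻³·A⁻².
So Ω² = kg²·m⁴·s⁻⁶·A⁻⁴.
Combining: Hz²·F⁻²·Ω²·mol² = s⁻² · (kg²·m⁴·s⁻⁸·A⁻⁴) · (kg²·m⁴·s⁻⁶·A⁻⁴) · mol² = kg⁴·m⁸·s⁻¹⁶·A⁻⁸·mol².
The exponent of kg is 4.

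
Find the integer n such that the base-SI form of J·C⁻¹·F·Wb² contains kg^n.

J = N·m (work = force × distance),
    = kg·m²·s⁻².
C = A·s = s·A (charge = current × time).
So C⁻¹ = s⁻¹·A⁻¹.
F = C/V (capacitance = charge per voltage),
    = A·s/(kg·m²·s⁻³·A⁻¹) (substituting C and V),
    = kg⁻¹·m⁻²·s⁴·A².
Wb = V·s (flux: a volt is a weber per second),
    = kg·m²·s⁻²·A⁻¹.
So Wb² = kg²·m⁴·s⁻⁴·A⁻².
Combining: J·C⁻¹·F·Wb² = (kg·m²·s⁻²) · (s⁻¹·A⁻¹) · (kg⁻¹·m⁻²·s⁴·A²) · (kg²·m⁴·s⁻⁴·A⁻²) = kg²·m⁴·s⁻³·A⁻¹.
The exponent of kg is 2.

2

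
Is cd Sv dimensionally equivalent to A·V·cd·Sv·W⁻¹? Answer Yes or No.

Left side:
  Sv = J/kg (equivalent dose = energy per mass),
      = m²·s⁻².
  Combining: cd·Sv = cd · (m²·s⁻²) = m²·s⁻²·cd.
Right side:
  V = W/A (potential = power per current),
      = kg·m²·s⁻³·A⁻¹.
  Sv = J/kg (equivalent dose = energy per mass),
      = m²·s⁻².
  W = J/s (power = energy per time),
      = kg·m²·s⁻³.
  So W⁻¹ = kg⁻¹·m⁻²·s³.
  Combining: A·V·cd·Sv·W⁻¹ = A · (kg·m²·s⁻³·A⁻¹) · cd · (m²·s⁻²) · (kg⁻¹·m⁻²·s³) = m²·s⁻²·cd.
Both reduce to m²·s⁻²·cd.

Yes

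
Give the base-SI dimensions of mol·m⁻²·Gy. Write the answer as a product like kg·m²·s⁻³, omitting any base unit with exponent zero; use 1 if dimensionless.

Gy = J/kg (absorbed dose = energy per mass),
    = m²·s⁻².
Combining: mol·m⁻²·Gy = mol · m⁻² · (m²·s⁻²) = s⁻²·mol.

s⁻²·mol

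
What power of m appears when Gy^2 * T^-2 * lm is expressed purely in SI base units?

Gy = J/kg (absorbed dose = energy per mass),
    = m²·s⁻².
So Gy² = m⁴·s⁻⁴.
T = Wb/m² (flux density = flux per area),
    = kg·s⁻²·A⁻¹.
So T⁻² = kg⁻²·s⁴·A².
lm = cd·sr = cd (luminous flux; sr is dimensionless).
Combining: Gy²·T⁻²·lm = (m⁴·s⁻⁴) · (kg⁻²·s⁴·A²) · cd = kg⁻²·m⁴·A²·cd.
The exponent of m is 4.

4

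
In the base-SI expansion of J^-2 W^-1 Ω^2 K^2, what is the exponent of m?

J = N·m (work = force × distance),
    = kg·m²·s⁻².
So J⁻² = kg⁻²·m⁻⁴·s⁴.
W = J/s (power = energy per time),
    = kg·m²·s⁻³.
So W⁻¹ = kg⁻¹·m⁻²·s³.
Ω = V/A (resistance = voltage per current),
    = kg·m²·s⁻³·A⁻².
So Ω² = kg²·m⁴·s⁻⁶·A⁻⁴.
Combining: J⁻²·W⁻¹·Ω²·K² = (kg⁻²·m⁻⁴·s⁴) · (kg⁻¹·m⁻²·s³) · (kg²·m⁴·s⁻⁶·A⁻⁴) · K² = kg⁻¹·m⁻²·s·A⁻⁴·K².
The exponent of m is -2.

-2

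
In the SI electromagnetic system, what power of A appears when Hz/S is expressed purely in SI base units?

-2

Hz = 1/s = s⁻¹ (frequency is cycles per second).
S = 1/Ω (conductance is reciprocal resistance),
    = kg⁻¹·m⁻²·s³·A².
So S⁻¹ = kg·m²·s⁻³·A⁻².
Combining: Hz·S⁻¹ = s⁻¹ · (kg·m²·s⁻³·A⁻²) = kg·m²·s⁻⁴·A⁻².
The exponent of A is -2.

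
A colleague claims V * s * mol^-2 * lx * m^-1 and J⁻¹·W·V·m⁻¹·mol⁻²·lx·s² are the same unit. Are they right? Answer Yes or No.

Yes

Left side:
  V = W/A (potential = power per current),
      = kg·m²·s⁻³·A⁻¹.
  lx = lm/m² (illuminance = luminous flux per area),
      = m⁻²·cd.
  Combining: V·s·mol⁻²·lx·m⁻¹ = (kg·m²·s⁻³·A⁻¹) · s · mol⁻² · (m⁻²·cd) · m⁻¹ = kg·m⁻¹·s⁻²·A⁻¹·mol⁻²·cd.
Right side:
  J = N·m (work = force × distance),
      = kg·m²·s⁻².
  So J⁻¹ = kg⁻¹·m⁻²·s².
  W = J/s (power = energy per time),
      = kg·m²·s⁻³.
  V = W/A (potential = power per current),
      = kg·m²·s⁻³·A⁻¹.
  lx = lm/m² (illuminance = luminous flux per area),
      = m⁻²·cd.
  Combining: J⁻¹·W·V·m⁻¹·mol⁻²·lx·s² = (kg⁻¹·m⁻²·s²) · (kg·m²·s⁻³) · (kg·m²·s⁻³·A⁻¹) · m⁻¹ · mol⁻² · (m⁻²·cd) · s² = kg·m⁻¹·s⁻²·A⁻¹·mol⁻²·cd.
Both reduce to kg·m⁻¹·s⁻²·A⁻¹·mol⁻²·cd.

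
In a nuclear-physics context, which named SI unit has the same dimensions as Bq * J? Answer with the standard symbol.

Bq = s⁻¹.
J = kg·m²·s⁻².
Combining: Bq·J = s⁻¹ · (kg·m²·s⁻²) = kg·m²·s⁻³.
kg·m²·s⁻³ is the base-SI form of the watt.

W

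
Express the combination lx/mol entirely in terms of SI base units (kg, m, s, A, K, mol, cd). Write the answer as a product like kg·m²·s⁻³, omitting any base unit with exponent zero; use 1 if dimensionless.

m⁻²·mol⁻¹·cd

lx = lm/m² (illuminance = luminous flux per area),
    = m⁻²·cd.
Combining: lx·mol⁻¹ = (m⁻²·cd) · mol⁻¹ = m⁻²·mol⁻¹·cd.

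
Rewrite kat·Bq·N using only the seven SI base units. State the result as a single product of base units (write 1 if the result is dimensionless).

kg·m·s⁻⁴·mol

kat = mol/s = s⁻¹·mol (catalytic activity).
Bq = 1/s = s⁻¹ (activity is decays per second).
N = kg·m/s² = kg·m·s⁻² (force = mass × acceleration).
Combining: kat·Bq·N = (s⁻¹·mol) · s⁻¹ · (kg·m·s⁻²) = kg·m·s⁻⁴·mol.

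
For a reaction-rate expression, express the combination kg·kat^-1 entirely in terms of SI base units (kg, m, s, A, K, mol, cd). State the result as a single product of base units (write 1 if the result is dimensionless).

kg·s·mol⁻¹

kat = s⁻¹·mol.
So kat⁻¹ = s·mol⁻¹.
Combining: kg·kat⁻¹ = kg · (s·mol⁻¹) = kg·s·mol⁻¹.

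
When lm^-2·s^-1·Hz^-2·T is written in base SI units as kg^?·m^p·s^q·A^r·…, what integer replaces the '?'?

lm = cd·sr = cd (luminous flux; sr is dimensionless).
So lm⁻² = cd⁻².
Hz = 1/s = s⁻¹ (frequency is cycles per second).
So Hz⁻² = s².
T = Wb/m² (flux density = flux per area),
    = kg·s⁻²·A⁻¹.
Combining: lm⁻²·s⁻¹·Hz⁻²·T = cd⁻² · s⁻¹ · s² · (kg·s⁻²·A⁻¹) = kg·s⁻¹·A⁻¹·cd⁻².
The exponent of kg is 1.

1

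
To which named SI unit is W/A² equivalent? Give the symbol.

Ω

W = J/s (power = energy per time),
    = kg·m²·s⁻³.
Combining: A⁻²·W = A⁻² · (kg·m²·s⁻³) = kg·m²·s⁻³·A⁻².
kg·m²·s⁻³·A⁻² is the base-SI form of the ohm.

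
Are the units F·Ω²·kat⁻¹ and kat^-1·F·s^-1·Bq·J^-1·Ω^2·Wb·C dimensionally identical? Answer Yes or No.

No

Left side:
  F = kg⁻¹·m⁻²·s⁴·A².
  Ω = kg·m²·s⁻³·A⁻².
  So Ω² = kg²·m⁴·s⁻⁶·A⁻⁴.
  kat = s⁻¹·mol.
  So kat⁻¹ = s·mol⁻¹.
  Combining: F·Ω²·kat⁻¹ = (kg⁻¹·m⁻²·s⁴·A²) · (kg²·m⁴·s⁻⁶·A⁻⁴) · (s·mol⁻¹) = kg·m²·s⁻¹·A⁻²·mol⁻¹.
Right side:
  kat = s⁻¹·mol.
  So kat⁻¹ = s·mol⁻¹.
  F = kg⁻¹·m⁻²·s⁴·A².
  Bq = s⁻¹.
  J = kg·m²·s⁻².
  So J⁻¹ = kg⁻¹·m⁻²·s².
  Ω = kg·m²·s⁻³·A⁻².
  So Ω² = kg²·m⁴·s⁻⁶·A⁻⁴.
  Wb = kg·m²·s⁻²·A⁻¹.
  C = s·A.
  Combining: kat⁻¹·F·s⁻¹·Bq·J⁻¹·Ω²·Wb·C = (s·mol⁻¹) · (kg⁻¹·m⁻²·s⁴·A²) · s⁻¹ · s⁻¹ · (kg⁻¹·m⁻²·s²) · (kg²·m⁴·s⁻⁶·A⁻⁴) · (kg·m²·s⁻²·A⁻¹) · (s·A) = kg·m²·s⁻²·A⁻²·mol⁻¹.
Left is kg·m²·s⁻¹·A⁻²·mol⁻¹; right is kg·m²·s⁻²·A⁻²·mol⁻¹ — different.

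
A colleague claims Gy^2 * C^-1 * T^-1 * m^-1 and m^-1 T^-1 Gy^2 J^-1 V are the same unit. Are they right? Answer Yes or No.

Left side:
  Gy = J/kg (absorbed dose = energy per mass),
      = m²·s⁻².
  So Gy² = m⁴·s⁻⁴.
  C = A·s = s·A (charge = current × time).
  So C⁻¹ = s⁻¹·A⁻¹.
  T = Wb/m² (flux density = flux per area),
      = kg·s⁻²·A⁻¹.
  So T⁻¹ = kg⁻¹·s²·A.
  Combining: Gy²·C⁻¹·T⁻¹·m⁻¹ = (m⁴·s⁻⁴) · (s⁻¹·A⁻¹) · (kg⁻¹·s²·A) · m⁻¹ = kg⁻¹·m³·s⁻³.
Right side:
  T = Wb/m² (flux density = flux per area),
      = kg·s⁻²·A⁻¹.
  So T⁻¹ = kg⁻¹·s²·A.
  Gy = J/kg (absorbed dose = energy per mass),
      = m²·s⁻².
  So Gy² = m⁴·s⁻⁴.
  J = N·m (work = force × distance),
      = kg·m²·s⁻².
  So J⁻¹ = kg⁻¹·m⁻²·s².
  V = W/A (potential = power per current),
      = kg·m²·s⁻³·A⁻¹.
  Combining: m⁻¹·T⁻¹·Gy²·J⁻¹·V = m⁻¹ · (kg⁻¹·s²·A) · (m⁴·s⁻⁴) · (kg⁻¹·m⁻²·s²) · (kg·m²·s⁻³·A⁻¹) = kg⁻¹·m³·s⁻³.
Both reduce to kg⁻¹·m³·s⁻³.

Yes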